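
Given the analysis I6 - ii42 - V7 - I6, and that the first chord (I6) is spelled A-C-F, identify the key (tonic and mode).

F major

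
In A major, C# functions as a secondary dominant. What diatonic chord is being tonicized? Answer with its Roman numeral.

The chord is a major triad on C#.
A dominant resolves down a perfect fifth: C# → F#. In A major, F# is scale degree 6, i.e. vi.

vi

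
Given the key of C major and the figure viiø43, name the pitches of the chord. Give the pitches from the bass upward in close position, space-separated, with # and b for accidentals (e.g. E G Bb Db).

F A B D

The numeral's case and figure indicate a half-diminished seventh chord. In C major its root, the leading tone, is B.
That chord is spelled B-D-F-A.
The figured bass 43 indicates second inversion, placing the fifth (F) in the bass: F-A-B-D.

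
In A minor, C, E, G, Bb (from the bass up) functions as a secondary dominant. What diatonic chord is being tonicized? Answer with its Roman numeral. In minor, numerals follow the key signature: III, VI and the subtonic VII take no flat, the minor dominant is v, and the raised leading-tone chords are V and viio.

VI

The chord is a dominant seventh chord on C.
A dominant resolves down a perfect fifth: C → F. In A minor, F is scale degree 6, i.e. VI.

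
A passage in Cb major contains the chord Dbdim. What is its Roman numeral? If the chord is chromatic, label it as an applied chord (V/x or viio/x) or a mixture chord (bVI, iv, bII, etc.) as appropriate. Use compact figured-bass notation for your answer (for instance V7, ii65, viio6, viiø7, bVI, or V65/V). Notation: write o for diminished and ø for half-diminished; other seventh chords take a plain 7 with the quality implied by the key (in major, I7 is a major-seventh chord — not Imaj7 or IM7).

iio

The pitches Db-Fb-Abb form a diminished triad rooted on Db.
Db is the second degree of Cb major. This is the diminished supertonic triad, borrowed from the parallel minor.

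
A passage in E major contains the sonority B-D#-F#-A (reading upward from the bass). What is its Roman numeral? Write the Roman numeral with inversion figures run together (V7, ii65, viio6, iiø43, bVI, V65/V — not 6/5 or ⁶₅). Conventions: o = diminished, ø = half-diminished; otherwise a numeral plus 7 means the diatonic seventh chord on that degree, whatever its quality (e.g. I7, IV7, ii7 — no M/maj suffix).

V7

Stacked in thirds the chord is B-D#-F#-A: a dominant seventh chord on B.
B is scale degree 5 in E major, and a dominant seventh chord on that degree is written V7.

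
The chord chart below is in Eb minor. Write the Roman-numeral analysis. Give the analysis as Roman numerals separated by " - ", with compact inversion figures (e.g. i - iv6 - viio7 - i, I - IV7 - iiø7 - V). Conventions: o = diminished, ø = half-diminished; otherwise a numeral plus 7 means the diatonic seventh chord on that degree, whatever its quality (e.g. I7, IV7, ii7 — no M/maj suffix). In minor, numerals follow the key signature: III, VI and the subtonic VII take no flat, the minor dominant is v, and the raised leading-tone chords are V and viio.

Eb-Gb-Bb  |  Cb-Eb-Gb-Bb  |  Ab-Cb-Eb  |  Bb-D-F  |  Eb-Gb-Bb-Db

i - VI7 - iv - V - i7

Eb-Gb-Bb has root Eb, degree 1 in Eb minor, so i.
Cb-Eb-Gb-Bb: major seventh chord on Cb = scale degree 6 → VI7.
Ab-Cb-Eb: minor triad on Ab = scale degree 4 → iv.
Bb-D-F has root Bb, degree 5 in Eb minor, so V.
Eb-Gb-Bb-Db: root Eb is the tonic; minor seventh chord there is i7.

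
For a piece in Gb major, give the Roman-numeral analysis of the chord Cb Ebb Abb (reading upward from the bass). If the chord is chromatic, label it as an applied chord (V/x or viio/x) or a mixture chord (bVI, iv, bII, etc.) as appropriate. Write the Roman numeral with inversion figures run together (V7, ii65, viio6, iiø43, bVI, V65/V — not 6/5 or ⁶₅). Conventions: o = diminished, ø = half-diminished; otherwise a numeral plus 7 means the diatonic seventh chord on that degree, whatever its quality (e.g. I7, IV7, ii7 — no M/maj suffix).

Stacked in thirds the chord is Abb-Cb-Ebb: a major triad on Abb.
Abb is the lowered second degree of Gb major (diatonic 2 would be Ab). This is the Neapolitan sixth — a major triad on the lowered second degree, here in its customary first inversion.
With Cb in the bass the chord is in first inversion, so the figured bass is 6.

bII6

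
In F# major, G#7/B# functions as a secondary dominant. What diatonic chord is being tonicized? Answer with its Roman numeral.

The chord is a dominant seventh chord on G#.
A dominant resolves down a perfect fifth: G# → C#. In F# major, C# is scale degree 5, i.e. V.

V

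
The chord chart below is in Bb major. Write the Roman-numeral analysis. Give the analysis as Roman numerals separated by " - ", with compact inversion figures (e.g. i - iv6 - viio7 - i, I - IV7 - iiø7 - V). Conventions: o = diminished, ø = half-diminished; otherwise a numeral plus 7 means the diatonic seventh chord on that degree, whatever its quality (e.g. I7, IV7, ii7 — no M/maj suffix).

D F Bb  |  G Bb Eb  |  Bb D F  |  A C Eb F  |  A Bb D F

D-F-Bb has root Bb, degree 1 in Bb major, so I6.
G-Bb-Eb: root Eb is the subdominant; major triad there is IV6.
Bb-D-F has root Bb, degree 1 in Bb major, so I.
A-C-Eb-F has root F, degree 5 in Bb major, so V65.
A-Bb-D-F has root Bb, degree 1 in Bb major, so I42.

I6 - IV6 - I - V65 - I42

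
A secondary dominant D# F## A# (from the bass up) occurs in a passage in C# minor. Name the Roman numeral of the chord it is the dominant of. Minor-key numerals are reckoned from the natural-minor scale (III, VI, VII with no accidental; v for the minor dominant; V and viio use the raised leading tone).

The chord is a major triad on D#.
A dominant resolves down a perfect fifth: D# → G#. In C# minor, G# is scale degree 5, i.e. V.

V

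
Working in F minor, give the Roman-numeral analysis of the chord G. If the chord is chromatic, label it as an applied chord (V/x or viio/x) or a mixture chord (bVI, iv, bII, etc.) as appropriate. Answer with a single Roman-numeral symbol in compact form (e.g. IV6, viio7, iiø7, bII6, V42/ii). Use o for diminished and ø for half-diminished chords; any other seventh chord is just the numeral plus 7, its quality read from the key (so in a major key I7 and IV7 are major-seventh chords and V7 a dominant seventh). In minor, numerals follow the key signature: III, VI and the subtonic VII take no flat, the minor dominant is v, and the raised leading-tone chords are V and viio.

V/V

The pitches G-B-D form a major triad rooted on G.
G is not a diatonic chord root with this quality in F minor, but it lies a perfect fifth above C (V), so the chord functions as an applied dominant of V.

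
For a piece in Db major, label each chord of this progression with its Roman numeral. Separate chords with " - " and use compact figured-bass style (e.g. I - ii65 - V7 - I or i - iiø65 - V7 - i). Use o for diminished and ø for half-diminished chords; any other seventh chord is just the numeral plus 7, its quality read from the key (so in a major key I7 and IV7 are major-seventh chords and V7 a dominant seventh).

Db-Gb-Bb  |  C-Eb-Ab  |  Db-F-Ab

IV64 - V6 - I

Db-Gb-Bb: root Gb is the subdominant; major triad there is IV64.
C-Eb-Ab has root Ab, degree 5 in Db major, so V6.
Db-F-Ab: major triad on Db = scale degree 1 → I.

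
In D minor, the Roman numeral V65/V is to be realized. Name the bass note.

The applied chord V65/V is rooted on E: E-G#-B-D.
The figure 65 means first inversion — the third is in the bass.

G#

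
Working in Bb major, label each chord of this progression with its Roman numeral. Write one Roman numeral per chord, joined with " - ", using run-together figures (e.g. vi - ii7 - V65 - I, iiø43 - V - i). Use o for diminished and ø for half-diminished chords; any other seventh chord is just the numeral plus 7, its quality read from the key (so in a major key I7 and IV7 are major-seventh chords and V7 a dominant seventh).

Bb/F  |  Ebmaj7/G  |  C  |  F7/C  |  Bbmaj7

Bb/F: major triad on Bb = scale degree 1 → I64.
Ebmaj7/G: root Eb is the subdominant; major seventh chord there is IV65.
C: chromatic; C is V of V, so V/V.
F7/C: root F is the dominant; dominant seventh chord there is V43.
Bbmaj7: major seventh chord on Bb = scale degree 1 → I7.

I64 - IV65 - V/V - V43 - I7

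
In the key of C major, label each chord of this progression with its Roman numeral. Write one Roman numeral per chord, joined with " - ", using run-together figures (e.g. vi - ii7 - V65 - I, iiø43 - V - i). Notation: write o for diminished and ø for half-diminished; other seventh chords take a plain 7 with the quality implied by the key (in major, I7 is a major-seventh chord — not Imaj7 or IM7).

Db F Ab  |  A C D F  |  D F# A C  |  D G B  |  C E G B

Db-F-Ab: Db with this quality isn't in the key; a major triad on b2 is the Neapolitan chord, bII.
A-C-D-F has root D, degree 2 in C major, so ii43.
D-F#-A-C is the secondary dominant of V (dominant seventh chord on D): V7/V.
D-G-B has root G, degree 5 in C major, so V64.
C-E-G-B: major seventh chord on C = scale degree 1 → I7.

bII - ii43 - V7/V - V64 - I7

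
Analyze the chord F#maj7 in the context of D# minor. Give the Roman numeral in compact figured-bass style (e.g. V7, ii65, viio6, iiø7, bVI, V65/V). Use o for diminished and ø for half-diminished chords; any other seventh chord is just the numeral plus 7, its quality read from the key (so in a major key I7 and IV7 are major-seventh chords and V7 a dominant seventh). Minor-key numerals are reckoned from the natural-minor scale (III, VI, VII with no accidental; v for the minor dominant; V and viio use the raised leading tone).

III7

The pitches F#-A#-C#-E# form a major seventh chord rooted on F#.
F# is scale degree 3 in D# minor, and a major seventh chord on that degree is written III7.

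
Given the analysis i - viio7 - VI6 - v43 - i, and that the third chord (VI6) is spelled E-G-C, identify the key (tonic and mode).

E minor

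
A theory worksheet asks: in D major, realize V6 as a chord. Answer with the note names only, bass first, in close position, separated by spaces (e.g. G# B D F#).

C# E A

In D major, the dominant is A, and the diatonic chord built there is a major triad.
Stacking thirds from A gives A-C#-E.
With the 6 figure the chord is in first inversion; from the bass C# upward in close position it reads C#-E-A.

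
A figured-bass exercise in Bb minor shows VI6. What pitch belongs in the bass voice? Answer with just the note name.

VI in Bb minor has root Gb; the chord is Gb-Bb-Db.
The figure 6 means first inversion — the third is in the bass.

Bb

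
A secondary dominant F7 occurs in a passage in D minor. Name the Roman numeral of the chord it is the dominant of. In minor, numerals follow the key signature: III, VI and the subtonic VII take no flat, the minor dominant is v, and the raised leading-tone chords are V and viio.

The chord is a dominant seventh chord on F.
A dominant resolves down a perfect fifth: F → Bb. In D minor, Bb is scale degree 6, i.e. VI.

VI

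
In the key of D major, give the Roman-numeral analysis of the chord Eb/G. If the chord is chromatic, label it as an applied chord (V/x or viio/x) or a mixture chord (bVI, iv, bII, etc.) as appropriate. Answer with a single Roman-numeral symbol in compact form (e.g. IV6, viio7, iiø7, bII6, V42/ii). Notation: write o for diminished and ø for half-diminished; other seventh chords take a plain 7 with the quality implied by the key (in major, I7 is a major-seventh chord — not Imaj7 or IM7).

bII6

Stacked in thirds the chord is Eb-G-Bb: a major triad on Eb.
Eb is the lowered second degree of D major (diatonic 2 would be E). This is the Neapolitan sixth — a major triad on the lowered second degree, here in its customary first inversion.
With G in the bass the chord is in first inversion, so the figured bass is 6.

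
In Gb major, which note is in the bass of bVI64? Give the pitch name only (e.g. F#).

bVI in Gb major has root Ebb; the chord is Ebb-Gb-Bbb.
The figure 64 means second inversion — the fifth is in the bass.

Bbb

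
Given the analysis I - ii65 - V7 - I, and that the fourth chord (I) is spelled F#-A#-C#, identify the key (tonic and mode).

F# major

The chord F# is a major triad rooted on F#; its label is I.
If F# is scale degree 1 and the mode makes that degree carry a major triad, the tonic is F# and the mode is major.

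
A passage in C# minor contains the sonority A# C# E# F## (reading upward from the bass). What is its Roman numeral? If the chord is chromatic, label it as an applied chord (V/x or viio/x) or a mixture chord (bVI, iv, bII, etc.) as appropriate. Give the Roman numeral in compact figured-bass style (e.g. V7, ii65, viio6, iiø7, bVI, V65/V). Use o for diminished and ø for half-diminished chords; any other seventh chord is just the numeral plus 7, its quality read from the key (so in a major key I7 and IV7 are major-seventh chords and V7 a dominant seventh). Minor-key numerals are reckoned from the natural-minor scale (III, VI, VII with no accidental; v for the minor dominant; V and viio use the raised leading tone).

The pitches F##-A#-C#-E# form a half-diminished seventh chord rooted on F##.
F## sits a half step below G# (V in C# minor); a diminished chord there is the applied leading-tone chord of V.
With A# in the bass the chord is in first inversion, so the figured bass is 65.

viiø65/V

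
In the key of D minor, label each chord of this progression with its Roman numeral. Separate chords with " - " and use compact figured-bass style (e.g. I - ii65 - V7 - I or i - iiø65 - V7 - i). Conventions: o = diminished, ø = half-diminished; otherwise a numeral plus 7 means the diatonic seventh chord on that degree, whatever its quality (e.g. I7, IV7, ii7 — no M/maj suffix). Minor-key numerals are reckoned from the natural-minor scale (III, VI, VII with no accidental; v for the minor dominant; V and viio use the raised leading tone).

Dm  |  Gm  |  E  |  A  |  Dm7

Dm has root D, degree 1 in D minor, so i.
Gm: minor triad on G = scale degree 4 → iv.
E is the secondary dominant of V (major triad on E): V/V.
A: root A is the dominant; major triad there is V.
Dm7 has root D, degree 1 in D minor, so i7.

i - iv - V/V - V - i7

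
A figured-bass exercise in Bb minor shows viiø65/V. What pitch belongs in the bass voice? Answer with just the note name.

The applied chord viiø65/V is rooted on E: E-G-Bb-D.
The figure 65 means first inversion — the third is in the bass.

G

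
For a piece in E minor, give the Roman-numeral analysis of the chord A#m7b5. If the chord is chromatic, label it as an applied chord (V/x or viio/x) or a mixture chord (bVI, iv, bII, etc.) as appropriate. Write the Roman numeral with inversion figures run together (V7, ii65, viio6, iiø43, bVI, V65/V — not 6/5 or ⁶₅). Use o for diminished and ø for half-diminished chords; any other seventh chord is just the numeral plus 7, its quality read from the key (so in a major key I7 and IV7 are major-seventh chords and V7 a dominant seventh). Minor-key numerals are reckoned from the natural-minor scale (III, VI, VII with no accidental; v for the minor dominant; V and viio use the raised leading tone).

Stacked in thirds the chord is A#-C#-E-G#: a half-diminished seventh chord on A#.
A# sits a half step below B (V in E minor); a diminished chord there is the applied leading-tone chord of V.

viiø7/V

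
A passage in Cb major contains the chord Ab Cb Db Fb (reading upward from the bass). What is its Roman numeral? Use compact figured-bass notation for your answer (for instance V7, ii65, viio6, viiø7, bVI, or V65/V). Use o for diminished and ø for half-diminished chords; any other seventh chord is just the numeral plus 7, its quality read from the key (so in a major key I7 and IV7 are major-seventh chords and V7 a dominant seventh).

Stacked in thirds the chord is Db-Fb-Ab-Cb: a minor seventh chord on Db.
In Cb major, Db is the supertonic; the diatonic minor seventh chord there is ii7.
With Ab in the bass the chord is in second inversion, so the figured bass is 43.

ii43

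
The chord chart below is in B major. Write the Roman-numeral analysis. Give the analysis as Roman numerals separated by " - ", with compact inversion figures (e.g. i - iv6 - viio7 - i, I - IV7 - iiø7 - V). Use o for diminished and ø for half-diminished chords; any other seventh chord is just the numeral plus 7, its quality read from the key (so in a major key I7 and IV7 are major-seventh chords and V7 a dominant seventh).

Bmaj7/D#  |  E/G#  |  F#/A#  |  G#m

I65 - IV6 - V6 - vi

Bmaj7/D# has root B, degree 1 in B major, so I65.
E/G#: root E is the subdominant; major triad there is IV6.
F#/A#: major triad on F# = scale degree 5 → V6.
G#m: root G# is the submediant; minor triad there is vi.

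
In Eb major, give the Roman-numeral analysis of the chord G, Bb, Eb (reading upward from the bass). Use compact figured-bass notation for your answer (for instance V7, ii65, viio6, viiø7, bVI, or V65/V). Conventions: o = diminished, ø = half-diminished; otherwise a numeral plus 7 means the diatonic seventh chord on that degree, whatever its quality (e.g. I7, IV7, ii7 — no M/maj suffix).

I6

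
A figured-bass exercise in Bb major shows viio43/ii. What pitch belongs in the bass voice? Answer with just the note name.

The applied chord viio43/ii is rooted on B: B-D-F-Ab.
The figure 43 means second inversion — the fifth is in the bass.

F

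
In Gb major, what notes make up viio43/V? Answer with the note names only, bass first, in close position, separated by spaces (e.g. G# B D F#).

viio43/V is a secondary leading-tone chord. The target V is Db in Gb major; the applied chord is rooted a semitone below, on C.
Building a fully diminished seventh chord on C gives C-Eb-Gb-Bbb.
With the 43 figure the chord is in second inversion; from the bass Gb upward in close position it reads Gb-Bbb-C-Eb.

Gb Bbb C Eb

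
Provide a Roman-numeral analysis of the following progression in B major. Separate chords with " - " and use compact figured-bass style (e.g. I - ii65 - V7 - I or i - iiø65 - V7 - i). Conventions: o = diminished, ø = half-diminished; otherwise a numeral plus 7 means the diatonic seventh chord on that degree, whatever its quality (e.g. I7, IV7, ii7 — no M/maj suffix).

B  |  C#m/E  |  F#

B: major triad on B = scale degree 1 → I.
C#m/E: minor triad on C# = scale degree 2 → ii6.
F#: root F# is the dominant; major triad there is V.

I - ii6 - V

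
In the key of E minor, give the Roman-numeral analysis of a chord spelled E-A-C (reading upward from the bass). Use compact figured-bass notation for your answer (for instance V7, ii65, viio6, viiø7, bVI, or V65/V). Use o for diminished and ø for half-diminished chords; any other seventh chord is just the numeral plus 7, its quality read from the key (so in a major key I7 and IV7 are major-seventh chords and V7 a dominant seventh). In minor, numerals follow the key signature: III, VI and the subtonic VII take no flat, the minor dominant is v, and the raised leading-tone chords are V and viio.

iv64

The pitches A-C-E form a minor triad rooted on A.
A is scale degree 4 in E minor, and a minor triad on that degree is written iv.
With E in the bass the chord is in second inversion, so the figured bass is 64.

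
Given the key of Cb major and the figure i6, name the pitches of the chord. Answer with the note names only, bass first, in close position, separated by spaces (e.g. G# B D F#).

Ebb Gb Cb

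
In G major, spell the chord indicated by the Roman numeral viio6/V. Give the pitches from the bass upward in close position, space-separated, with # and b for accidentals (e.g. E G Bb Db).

E G C#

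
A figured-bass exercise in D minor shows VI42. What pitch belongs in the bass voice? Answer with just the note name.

A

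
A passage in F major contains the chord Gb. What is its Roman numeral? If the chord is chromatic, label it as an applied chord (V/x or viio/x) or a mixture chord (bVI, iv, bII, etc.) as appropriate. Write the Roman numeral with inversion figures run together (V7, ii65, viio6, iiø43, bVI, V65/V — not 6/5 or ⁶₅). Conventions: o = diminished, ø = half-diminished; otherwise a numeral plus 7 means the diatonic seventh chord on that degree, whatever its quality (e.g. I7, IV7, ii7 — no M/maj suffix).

bII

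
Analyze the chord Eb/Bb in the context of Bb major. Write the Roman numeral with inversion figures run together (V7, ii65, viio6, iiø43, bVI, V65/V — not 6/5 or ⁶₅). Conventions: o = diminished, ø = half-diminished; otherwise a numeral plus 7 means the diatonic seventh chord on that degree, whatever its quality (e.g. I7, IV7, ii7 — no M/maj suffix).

IV64

The pitches Eb-G-Bb form a major triad rooted on Eb.
Eb is scale degree 4 in Bb major, and a major triad on that degree is written IV.
With Bb in the bass the chord is in second inversion, so the figured bass is 64.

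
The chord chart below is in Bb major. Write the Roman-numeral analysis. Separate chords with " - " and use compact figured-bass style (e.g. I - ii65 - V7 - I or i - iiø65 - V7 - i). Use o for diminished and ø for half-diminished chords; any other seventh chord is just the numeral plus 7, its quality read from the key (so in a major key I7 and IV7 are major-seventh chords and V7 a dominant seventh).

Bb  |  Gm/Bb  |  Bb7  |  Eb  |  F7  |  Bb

I - vi6 - V7/IV - IV - V7 - I

Bb: root Bb is the tonic; major triad there is I.
Gm/Bb has root G, degree 6 in Bb major, so vi6.
Bb7: a dominant seventh chord on Bb, the applied dominant of IV → V7/IV.
Eb: major triad on Eb = scale degree 4 → IV.
F7: dominant seventh chord on F = scale degree 5 → V7.
Bb has root Bb, degree 1 in Bb major, so I.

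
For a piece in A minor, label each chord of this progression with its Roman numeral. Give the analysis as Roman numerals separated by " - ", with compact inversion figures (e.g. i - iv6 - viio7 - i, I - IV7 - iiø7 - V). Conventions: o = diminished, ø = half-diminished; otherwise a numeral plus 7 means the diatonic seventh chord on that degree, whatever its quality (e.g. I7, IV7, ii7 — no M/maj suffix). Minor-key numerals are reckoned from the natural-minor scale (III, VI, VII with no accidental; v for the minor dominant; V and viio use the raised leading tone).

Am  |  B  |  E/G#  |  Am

i - V/V - V6 - i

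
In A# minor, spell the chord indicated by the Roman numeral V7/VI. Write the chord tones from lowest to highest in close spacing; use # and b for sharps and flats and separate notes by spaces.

C# E# G# B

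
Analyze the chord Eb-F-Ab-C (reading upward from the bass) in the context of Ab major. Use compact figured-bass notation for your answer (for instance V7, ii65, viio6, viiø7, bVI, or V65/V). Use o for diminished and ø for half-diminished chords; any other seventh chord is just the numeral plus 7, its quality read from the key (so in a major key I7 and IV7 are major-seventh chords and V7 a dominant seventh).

The pitches F-Ab-C-Eb form a minor seventh chord rooted on F.
In Ab major, F is the submediant; the diatonic minor seventh chord there is vi7.
With Eb in the bass the chord is in third inversion, so the figured bass is 42.

vi42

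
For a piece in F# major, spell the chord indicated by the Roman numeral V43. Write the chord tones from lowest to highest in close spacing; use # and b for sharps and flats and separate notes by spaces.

The numeral's case and figure indicate a dominant seventh chord. In F# major its root, the fifth degree, is C#.
That chord is spelled C#-E#-G#-B.
The figured bass 43 indicates second inversion, placing the fifth (G#) in the bass: G#-B-C#-E#.

G# B C# E#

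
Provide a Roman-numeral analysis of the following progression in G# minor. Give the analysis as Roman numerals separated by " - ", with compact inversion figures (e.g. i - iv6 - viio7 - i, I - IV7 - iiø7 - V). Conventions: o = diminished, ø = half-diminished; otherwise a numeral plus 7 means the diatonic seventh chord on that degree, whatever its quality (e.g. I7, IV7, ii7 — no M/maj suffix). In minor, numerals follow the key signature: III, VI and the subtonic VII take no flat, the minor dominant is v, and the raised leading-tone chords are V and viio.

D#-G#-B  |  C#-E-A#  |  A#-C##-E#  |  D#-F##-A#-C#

D#-G#-B has root G#, degree 1 in G# minor, so i64.
C#-E-A#: diminished triad on A# = scale degree 2 → iio6.
A#-C##-E#: a major triad on A#, the applied dominant of V → V/V.
D#-F##-A#-C# has root D#, degree 5 in G# minor, so V7.

i64 - iio6 - V/V - V7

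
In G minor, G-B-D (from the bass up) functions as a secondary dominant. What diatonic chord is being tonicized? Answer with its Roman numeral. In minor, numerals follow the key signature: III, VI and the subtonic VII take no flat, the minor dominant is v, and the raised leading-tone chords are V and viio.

iv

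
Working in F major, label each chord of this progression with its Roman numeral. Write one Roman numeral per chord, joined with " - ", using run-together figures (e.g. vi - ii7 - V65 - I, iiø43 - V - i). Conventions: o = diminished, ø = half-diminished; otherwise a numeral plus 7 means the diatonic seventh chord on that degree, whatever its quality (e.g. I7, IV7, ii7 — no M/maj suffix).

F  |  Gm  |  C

I - ii - V

F: major triad on F = scale degree 1 → I.
Gm: minor triad on G = scale degree 2 → ii.
C has root C, degree 5 in F major, so V.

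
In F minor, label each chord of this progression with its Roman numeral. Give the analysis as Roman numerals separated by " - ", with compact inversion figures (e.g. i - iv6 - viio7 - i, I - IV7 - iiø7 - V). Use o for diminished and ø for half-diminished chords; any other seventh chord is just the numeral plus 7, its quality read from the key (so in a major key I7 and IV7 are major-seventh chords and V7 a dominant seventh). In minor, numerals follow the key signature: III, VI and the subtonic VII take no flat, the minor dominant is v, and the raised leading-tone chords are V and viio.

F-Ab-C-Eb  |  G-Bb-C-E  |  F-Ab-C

i7 - V43 - i

F-Ab-C-Eb: minor seventh chord on F = scale degree 1 → i7.
G-Bb-C-E: dominant seventh chord on C = scale degree 5 → V43.
F-Ab-C: root F is the tonic; minor triad there is i.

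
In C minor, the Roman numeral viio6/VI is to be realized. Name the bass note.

Bb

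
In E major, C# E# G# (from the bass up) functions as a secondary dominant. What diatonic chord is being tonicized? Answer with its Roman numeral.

The chord is a major triad on C#.
A dominant resolves down a perfect fifth: C# → F#. In E major, F# is scale degree 2, i.e. ii.

ii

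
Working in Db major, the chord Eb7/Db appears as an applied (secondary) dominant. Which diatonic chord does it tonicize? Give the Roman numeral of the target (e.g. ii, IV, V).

V

The chord is a dominant seventh chord on Eb.
A dominant resolves down a perfect fifth: Eb → Ab. In Db major, Ab is scale degree 5, i.e. V.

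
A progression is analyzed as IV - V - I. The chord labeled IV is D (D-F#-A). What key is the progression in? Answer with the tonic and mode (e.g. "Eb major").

A major

IV is given as D-F#-A — a major triad with root D.
IV on D implies D is the subdominant; that puts the tonic at A, and the uppercase numeral fits major mode.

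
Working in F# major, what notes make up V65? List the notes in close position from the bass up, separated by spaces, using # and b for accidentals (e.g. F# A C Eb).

E# G# B C#

The numeral's case and figure indicate a dominant seventh chord. In F# major its root, the fifth degree, is C#.
That chord is spelled C#-E#-G#-B.
The figured bass 65 indicates first inversion, placing the third (E#) in the bass: E#-G#-B-C#.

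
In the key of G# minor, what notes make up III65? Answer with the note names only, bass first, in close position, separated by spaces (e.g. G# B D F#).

D# F# A# B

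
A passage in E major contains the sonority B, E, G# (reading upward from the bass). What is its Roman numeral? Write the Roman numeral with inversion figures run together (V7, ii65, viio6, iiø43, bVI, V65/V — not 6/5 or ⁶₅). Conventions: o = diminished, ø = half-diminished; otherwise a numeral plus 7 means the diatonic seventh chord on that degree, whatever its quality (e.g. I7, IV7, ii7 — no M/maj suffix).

I64

Stacked in thirds the chord is E-G#-B: a major triad on E.
In E major, E is the tonic; the diatonic major triad there is I.
With B in the bass the chord is in second inversion, so the figured bass is 64.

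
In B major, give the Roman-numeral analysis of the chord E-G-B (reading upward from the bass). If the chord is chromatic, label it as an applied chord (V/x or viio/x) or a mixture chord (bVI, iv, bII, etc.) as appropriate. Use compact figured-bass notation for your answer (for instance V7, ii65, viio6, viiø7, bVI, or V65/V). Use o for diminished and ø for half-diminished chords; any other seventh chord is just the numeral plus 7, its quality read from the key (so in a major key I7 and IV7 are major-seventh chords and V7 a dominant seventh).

Stacked in thirds the chord is E-G-B: a minor triad on E.
E is the fourth degree of B major. This is the minor subdominant, borrowed from the parallel minor.

iv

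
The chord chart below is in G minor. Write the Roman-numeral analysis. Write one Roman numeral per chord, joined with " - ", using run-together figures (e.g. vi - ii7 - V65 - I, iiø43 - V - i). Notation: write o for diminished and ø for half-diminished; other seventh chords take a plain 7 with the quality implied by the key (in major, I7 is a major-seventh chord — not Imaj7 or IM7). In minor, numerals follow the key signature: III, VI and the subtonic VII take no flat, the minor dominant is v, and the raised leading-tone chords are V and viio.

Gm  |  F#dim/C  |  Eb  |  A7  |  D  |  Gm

i - viio64 - VI - V7/V - V - i

Gm: root G is the tonic; minor triad there is i.
F#dim/C has root F#, degree 7 in G minor, so viio64.
Eb: root Eb is the submediant; major triad there is VI.
A7: a dominant seventh chord on A, the applied dominant of V → V7/V.
D has root D, degree 5 in G minor, so V.
Gm: root G is the tonic; minor triad there is i.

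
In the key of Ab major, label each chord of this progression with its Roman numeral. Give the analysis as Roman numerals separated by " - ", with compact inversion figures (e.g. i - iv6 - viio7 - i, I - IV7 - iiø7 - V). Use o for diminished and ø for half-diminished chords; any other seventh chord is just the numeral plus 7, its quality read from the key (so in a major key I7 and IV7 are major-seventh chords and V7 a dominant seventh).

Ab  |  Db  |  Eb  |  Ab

I - IV - V - I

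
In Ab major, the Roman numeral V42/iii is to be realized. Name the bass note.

The applied chord V42/iii is rooted on G: G-B-D-F.
The figure 42 means third inversion — the seventh is in the bass.

F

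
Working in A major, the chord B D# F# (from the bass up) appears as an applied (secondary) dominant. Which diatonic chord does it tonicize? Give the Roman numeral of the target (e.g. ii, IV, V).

The chord is a major triad on B.
A dominant resolves down a perfect fifth: B → E. In A major, E is scale degree 5, i.e. V.

V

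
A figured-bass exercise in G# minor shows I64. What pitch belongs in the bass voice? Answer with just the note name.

D#

I in G# minor has root G#; the chord is G#-B#-D#.
The figure 64 means second inversion — the fifth is in the bass.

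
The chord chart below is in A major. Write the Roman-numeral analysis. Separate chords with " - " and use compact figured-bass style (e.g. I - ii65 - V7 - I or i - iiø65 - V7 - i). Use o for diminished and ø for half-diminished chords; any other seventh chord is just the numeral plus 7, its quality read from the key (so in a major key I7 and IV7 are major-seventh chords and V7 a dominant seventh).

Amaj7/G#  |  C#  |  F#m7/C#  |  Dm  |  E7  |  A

Amaj7/G# has root A, degree 1 in A major, so I42.
C#: chromatic; C# is V of vi, so V/vi.
F#m7/C# has root F#, degree 6 in A major, so vi43.
Dm: D with this quality isn't in the key; it's iv, borrowed from the parallel minor.
E7: root E is the dominant; dominant seventh chord there is V7.
A has root A, degree 1 in A major, so I.

I42 - V/vi - vi43 - iv - V7 - I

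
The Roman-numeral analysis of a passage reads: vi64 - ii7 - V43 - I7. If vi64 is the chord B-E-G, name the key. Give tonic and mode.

The anchor chord is a minor triad on E, labeled vi64.
Counting down 5 scale steps from E places the tonic on G; a minor triad on degree 6 is diatonic only in major.

G major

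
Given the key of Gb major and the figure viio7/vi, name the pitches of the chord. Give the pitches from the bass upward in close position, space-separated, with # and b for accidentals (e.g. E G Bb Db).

The slash marks an applied leading-tone chord: viio of vi. In Gb major, vi is Eb, so the leading tone to it is D, a half step below.
Building a fully diminished seventh chord on D gives D-F-Ab-Cb.

D F Ab Cb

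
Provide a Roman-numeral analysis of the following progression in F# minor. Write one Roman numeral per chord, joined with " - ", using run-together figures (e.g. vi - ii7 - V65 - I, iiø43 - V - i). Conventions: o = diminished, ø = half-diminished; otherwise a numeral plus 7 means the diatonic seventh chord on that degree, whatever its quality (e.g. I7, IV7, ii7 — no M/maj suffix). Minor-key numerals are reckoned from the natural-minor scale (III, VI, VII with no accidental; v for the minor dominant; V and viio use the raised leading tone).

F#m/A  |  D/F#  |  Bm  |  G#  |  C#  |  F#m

i6 - VI6 - iv - V/V - V - i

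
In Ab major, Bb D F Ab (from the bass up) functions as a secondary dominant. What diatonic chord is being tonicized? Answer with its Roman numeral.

V

The chord is a dominant seventh chord on Bb.
A dominant resolves down a perfect fifth: Bb → Eb. In Ab major, Eb is scale degree 5, i.e. V.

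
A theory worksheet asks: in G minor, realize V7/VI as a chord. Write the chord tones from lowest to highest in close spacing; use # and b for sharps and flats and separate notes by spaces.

V7/VI is a secondary dominant — the dominant seventh of VI. VI in G minor is Eb, so the applied chord's root is Bb, a perfect fifth above.
Building a dominant seventh chord on Bb gives Bb-D-F-Ab.

Bb D F Ab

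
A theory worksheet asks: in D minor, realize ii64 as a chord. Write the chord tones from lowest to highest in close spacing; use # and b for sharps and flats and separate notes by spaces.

Scale degree 2 in D minor is E; here the chord built on it is altered to a minor triad. ii64 is the minor supertonic, borrowed from the parallel major (the Dorian ii).
So the chord is E-G-B.
With the 64 figure the chord is in second inversion; from the bass B upward in close position it reads B-E-G.

B E G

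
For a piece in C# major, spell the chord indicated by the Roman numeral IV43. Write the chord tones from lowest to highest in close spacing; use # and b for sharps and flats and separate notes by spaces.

C# E# F# A#

The numeral's case and figure indicate a major seventh chord. In C# major its root, the fourth degree, is F#.
That chord is spelled F#-A#-C#-E#.
With the 43 figure the chord is in second inversion; from the bass C# upward in close position it reads C#-E#-F#-A#.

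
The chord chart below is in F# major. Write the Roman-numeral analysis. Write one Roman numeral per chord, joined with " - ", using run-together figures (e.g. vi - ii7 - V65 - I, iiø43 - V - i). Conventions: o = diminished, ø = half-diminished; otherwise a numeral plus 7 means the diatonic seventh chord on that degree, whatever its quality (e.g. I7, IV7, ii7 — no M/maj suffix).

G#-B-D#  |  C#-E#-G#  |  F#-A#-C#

ii - V - I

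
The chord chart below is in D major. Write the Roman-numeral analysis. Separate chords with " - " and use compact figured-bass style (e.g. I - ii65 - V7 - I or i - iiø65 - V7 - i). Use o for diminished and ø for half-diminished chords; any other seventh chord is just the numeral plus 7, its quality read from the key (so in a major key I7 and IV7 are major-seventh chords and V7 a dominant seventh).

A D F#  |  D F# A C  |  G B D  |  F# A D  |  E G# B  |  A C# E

I64 - V7/IV - IV - I6 - V/V - V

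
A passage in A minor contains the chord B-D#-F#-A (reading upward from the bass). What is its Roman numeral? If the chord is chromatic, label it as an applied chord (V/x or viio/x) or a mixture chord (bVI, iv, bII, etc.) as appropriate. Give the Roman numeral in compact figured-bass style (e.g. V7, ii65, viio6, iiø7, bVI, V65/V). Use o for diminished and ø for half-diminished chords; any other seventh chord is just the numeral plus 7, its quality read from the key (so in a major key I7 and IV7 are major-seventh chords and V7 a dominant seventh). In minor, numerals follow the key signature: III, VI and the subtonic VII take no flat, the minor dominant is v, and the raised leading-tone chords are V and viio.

V7/V

The pitches B-D#-F#-A form a dominant seventh chord rooted on B.
B is not a diatonic chord root with this quality in A minor, but it lies a perfect fifth above E (V), so the chord functions as an applied dominant of V.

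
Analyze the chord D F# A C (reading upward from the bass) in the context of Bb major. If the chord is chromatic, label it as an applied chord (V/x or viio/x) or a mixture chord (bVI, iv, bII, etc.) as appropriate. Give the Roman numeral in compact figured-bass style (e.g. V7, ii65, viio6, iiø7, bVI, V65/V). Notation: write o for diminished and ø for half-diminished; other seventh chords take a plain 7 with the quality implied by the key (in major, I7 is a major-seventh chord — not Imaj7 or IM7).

V7/vi

Stacked in thirds the chord is D-F#-A-C: a dominant seventh chord on D.
D is not a diatonic chord root with this quality in Bb major, but it lies a perfect fifth above G (vi), so the chord functions as an applied dominant of vi.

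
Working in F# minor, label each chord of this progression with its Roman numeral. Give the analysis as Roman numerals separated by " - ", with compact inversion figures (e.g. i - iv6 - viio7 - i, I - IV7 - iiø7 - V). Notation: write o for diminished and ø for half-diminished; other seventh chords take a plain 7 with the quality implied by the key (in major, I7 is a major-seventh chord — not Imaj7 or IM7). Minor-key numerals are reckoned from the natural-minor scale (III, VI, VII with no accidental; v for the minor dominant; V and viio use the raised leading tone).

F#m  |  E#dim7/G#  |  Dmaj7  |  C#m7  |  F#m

F#m: minor triad on F# = scale degree 1 → i.
E#dim7/G# has root E#, degree 7 in F# minor, so viio65.
Dmaj7: major seventh chord on D = scale degree 6 → VI7.
C#m7: root C# is the dominant; minor seventh chord there is v7.
F#m: root F# is the tonic; minor triad there is i.

i - viio65 - VI7 - v7 - i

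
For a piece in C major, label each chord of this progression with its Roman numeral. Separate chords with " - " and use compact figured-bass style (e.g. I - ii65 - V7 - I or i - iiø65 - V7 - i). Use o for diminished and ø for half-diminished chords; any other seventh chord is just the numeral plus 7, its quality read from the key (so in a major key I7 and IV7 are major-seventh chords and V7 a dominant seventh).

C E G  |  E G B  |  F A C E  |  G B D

C-E-G has root C, degree 1 in C major, so I.
E-G-B: root E is the mediant; minor triad there is iii.
F-A-C-E: major seventh chord on F = scale degree 4 → IV7.
G-B-D: major triad on G = scale degree 5 → V.

I - iii - IV7 - V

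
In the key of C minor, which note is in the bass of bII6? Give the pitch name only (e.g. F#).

bII in C minor has root Db; the chord is Db-F-Ab.
The figure 6 means first inversion — the third is in the bass.

F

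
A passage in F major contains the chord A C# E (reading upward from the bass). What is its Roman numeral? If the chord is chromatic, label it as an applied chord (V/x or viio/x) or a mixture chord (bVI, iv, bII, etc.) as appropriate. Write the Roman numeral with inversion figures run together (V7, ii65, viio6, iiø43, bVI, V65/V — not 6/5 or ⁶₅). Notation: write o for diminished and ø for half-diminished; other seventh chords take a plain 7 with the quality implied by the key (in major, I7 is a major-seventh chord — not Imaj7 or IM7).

V/vi

Stacked in thirds the chord is A-C#-E: a major triad on A.
A is not a diatonic chord root with this quality in F major, but it lies a perfect fifth above D (vi), so the chord functions as an applied dominant of vi.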